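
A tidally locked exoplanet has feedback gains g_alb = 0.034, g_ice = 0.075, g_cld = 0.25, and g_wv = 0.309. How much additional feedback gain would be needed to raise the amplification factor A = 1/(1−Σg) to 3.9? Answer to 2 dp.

0.08

Current total gain = 0.668.
Target gain for A = 3.9: g* = 1 − 1/3.9 = 0.7436.
Additional gain needed = 0.7436 − 0.668 = 0.08.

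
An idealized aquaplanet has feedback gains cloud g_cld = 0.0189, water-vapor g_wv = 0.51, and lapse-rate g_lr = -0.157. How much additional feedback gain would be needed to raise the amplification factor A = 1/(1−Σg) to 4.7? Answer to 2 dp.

Current total gain = 0.3719.
Target gain for A = 4.7: g* = 1 − 1/4.7 = 0.7872.
Additional gain needed = 0.7872 − 0.3719 = 0.42.

0.42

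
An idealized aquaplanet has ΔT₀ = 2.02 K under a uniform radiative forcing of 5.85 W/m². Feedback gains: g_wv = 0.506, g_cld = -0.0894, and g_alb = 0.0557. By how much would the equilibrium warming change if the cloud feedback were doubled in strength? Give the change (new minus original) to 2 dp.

-0.55 K

Original: g = 0.4723, ΔT = 2.02/(1−0.4723) = 3.8279 K.
With doubled cloud: g' = 0.3829, ΔT' = 2.02/(1−0.3829) = 3.2734 K.
Change = 3.2734 − 3.8279 = -0.55 K.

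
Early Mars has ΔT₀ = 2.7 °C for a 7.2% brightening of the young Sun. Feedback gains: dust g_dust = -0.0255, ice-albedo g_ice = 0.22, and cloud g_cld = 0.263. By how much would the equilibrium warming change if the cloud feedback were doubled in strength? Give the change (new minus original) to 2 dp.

4.68 °C

Original: g = 0.4575, ΔT = 2.7/(1−0.4575) = 4.9770 °C.
With doubled cloud: g' = 0.7205, ΔT' = 2.7/(1−0.7205) = 9.6601 °C.
Change = 9.6601 − 4.9770 = 4.68 °C.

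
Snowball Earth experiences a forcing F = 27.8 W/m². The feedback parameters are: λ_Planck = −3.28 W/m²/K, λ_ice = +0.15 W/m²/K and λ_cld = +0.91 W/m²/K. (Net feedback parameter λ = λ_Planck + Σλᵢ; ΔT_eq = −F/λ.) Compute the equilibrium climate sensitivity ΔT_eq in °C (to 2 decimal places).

Net feedback parameter λ = (−3.28) + (+0.15) + (+0.91) = -2.22 W/m²/K.
ΔT = −F/λ = −27.8/(-2.22) = 12.52 °C.

12.52 °C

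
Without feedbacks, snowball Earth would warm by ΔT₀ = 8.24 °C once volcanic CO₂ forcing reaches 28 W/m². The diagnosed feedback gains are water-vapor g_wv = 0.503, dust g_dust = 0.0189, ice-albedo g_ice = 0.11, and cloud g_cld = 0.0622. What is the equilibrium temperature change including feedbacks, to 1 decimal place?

26.9 °C

Total gain g = 0.503 + 0.0189 + 0.11 + 0.0622 = 0.6941.
Amplification A = 1/(1 − 0.6941) = 3.269.
ΔT = 8.24 × 3.269 = 26.9 °C.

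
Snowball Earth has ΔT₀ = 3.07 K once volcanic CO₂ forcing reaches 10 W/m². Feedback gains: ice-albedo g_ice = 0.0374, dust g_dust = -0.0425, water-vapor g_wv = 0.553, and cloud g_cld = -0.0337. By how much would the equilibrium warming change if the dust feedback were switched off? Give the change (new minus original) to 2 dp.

0.61 K

Original: g = 0.5142, ΔT = 3.07/(1−0.5142) = 6.3195 K.
Without dust: g' = 0.5567, ΔT' = 3.07/(1−0.5567) = 6.9253 K.
Change = 6.9253 − 6.3195 = 0.61 K.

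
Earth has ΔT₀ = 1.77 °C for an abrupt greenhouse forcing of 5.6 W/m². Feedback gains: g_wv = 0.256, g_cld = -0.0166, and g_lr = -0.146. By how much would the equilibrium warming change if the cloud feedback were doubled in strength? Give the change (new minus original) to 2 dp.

-0.04 °C

Original: g = 0.0934, ΔT = 1.77/(1−0.0934) = 1.9523 °C.
With doubled cloud: g' = 0.0768, ΔT' = 1.77/(1−0.0768) = 1.9172 °C.
Change = 1.9172 − 1.9523 = -0.04 °C.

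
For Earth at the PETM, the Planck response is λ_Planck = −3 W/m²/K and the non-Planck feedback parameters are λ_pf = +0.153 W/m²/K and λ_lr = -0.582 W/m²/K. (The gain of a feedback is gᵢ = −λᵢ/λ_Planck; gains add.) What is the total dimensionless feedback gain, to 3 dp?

-0.143

Convert to gains: g_pf = 0.153/3 = 0.051; g_lr = -0.582/3 = -0.194.
Total gain g = -0.143.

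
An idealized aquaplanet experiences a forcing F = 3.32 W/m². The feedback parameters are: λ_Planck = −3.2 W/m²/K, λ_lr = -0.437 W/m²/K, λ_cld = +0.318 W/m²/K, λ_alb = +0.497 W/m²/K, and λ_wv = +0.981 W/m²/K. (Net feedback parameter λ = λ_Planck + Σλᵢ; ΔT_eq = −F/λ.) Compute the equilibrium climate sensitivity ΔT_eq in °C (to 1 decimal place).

1.8 °C

Net feedback parameter λ = (−3.2) + (-0.437) + (+0.318) + (+0.497) + (+0.981) = -1.841 W/m²/K.
ΔT = −F/λ = −3.32/(-1.841) = 1.8 °C.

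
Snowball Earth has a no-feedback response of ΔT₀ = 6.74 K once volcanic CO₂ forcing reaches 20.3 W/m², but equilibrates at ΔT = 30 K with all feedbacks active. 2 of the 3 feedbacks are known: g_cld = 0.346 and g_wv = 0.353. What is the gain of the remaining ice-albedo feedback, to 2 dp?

Amplification A = ΔT/ΔT₀ = 30/6.74 = 4.451.
Total gain g = 1 − 1/A = 1 − 1/4.451 = 0.7753.
Known gains sum to 0.346 + 0.353 = 0.699.
g_ice = 0.7753 − 0.699 = 0.08.

0.08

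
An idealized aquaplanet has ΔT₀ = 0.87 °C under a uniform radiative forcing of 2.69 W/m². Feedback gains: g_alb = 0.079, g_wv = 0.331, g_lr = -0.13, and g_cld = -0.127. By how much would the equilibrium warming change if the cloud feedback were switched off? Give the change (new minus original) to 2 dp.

0.18 °C

Original: g = 0.153, ΔT = 0.87/(1−0.153) = 1.0272 °C.
Without cloud: g' = 0.28, ΔT' = 0.87/(1−0.28) = 1.2083 °C.
Change = 1.2083 − 1.0272 = 0.18 °C.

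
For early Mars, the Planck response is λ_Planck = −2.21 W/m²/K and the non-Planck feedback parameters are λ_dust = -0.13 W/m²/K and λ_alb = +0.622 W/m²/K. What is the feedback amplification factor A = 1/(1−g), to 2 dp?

Convert to gains: g_dust = -0.13/2.21 = -0.05882; g_alb = 0.622/2.21 = 0.2814.
Total gain g = 0.22258.
A = 1/(1 − 0.22258) = 1.29.

1.29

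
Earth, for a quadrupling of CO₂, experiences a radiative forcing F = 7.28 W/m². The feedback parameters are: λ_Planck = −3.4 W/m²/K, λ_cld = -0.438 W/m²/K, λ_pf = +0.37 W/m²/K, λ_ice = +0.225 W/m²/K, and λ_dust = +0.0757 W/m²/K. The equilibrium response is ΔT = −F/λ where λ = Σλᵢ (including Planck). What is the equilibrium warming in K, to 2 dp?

Net feedback parameter λ = (−3.4) + (-0.438) + (+0.37) + (+0.225) + (+0.0757) = -3.1673 W/m²/K.
ΔT = −F/λ = −7.28/(-3.1673) = 2.30 K.

2.30 K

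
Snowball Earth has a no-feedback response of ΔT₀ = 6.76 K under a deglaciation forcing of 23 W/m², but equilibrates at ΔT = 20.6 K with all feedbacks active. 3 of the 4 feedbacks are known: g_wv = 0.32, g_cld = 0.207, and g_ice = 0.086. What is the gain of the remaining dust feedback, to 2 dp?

Amplification A = ΔT/ΔT₀ = 20.6/6.76 = 3.047.
Total gain g = 1 − 1/A = 1 − 1/3.047 = 0.6718.
Known gains sum to 0.32 + 0.207 + 0.086 = 0.613.
g_dust = 0.6718 − 0.613 = 0.06.

0.06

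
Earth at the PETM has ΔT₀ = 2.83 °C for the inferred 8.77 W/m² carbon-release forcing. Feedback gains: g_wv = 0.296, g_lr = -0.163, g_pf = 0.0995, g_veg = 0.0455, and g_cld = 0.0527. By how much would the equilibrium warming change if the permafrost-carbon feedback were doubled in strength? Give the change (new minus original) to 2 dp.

0.74 °C

Original: g = 0.3307, ΔT = 2.83/(1−0.3307) = 4.2283 °C.
With doubled permafrost-carbon: g' = 0.4302, ΔT' = 2.83/(1−0.4302) = 4.9667 °C.
Change = 4.9667 − 4.2283 = 0.74 °C.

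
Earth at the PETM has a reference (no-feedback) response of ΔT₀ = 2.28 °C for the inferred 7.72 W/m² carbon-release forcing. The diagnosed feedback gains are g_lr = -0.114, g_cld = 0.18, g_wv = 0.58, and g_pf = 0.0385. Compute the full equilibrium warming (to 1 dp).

Total gain g = -0.114 + 0.18 + 0.58 + 0.0385 = 0.6845.
Amplification A = 1/(1 − 0.6845) = 3.17.
ΔT = 2.28 × 3.17 = 7.2 °C.

7.2 °C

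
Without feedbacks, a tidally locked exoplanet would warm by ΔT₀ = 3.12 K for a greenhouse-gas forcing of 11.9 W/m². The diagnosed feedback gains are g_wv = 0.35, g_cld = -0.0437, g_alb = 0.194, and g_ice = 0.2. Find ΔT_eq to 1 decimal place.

Total gain g = 0.35 − 0.0437 + 0.194 + 0.2 = 0.7003.
Amplification A = 1/(1 − 0.7003) = 3.337.
ΔT = 3.12 × 3.337 = 10.4 K.

10.4 K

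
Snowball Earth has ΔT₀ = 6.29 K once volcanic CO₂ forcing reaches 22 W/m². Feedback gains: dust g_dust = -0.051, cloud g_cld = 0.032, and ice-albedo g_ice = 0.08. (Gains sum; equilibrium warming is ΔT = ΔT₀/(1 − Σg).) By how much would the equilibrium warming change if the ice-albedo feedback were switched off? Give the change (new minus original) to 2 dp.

Original: g = 0.061, ΔT = 6.29/(1−0.061) = 6.6986 K.
Without ice-albedo: g' = -0.019, ΔT' = 6.29/(1+0.019) = 6.1727 K.
Change = 6.1727 − 6.6986 = -0.53 K.

-0.53 K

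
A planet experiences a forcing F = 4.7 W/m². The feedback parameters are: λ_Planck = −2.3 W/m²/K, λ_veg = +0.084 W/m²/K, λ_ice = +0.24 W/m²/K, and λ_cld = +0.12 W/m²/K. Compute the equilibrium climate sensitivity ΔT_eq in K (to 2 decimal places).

Net feedback parameter λ = (−2.3) + (+0.084) + (+0.24) + (+0.12) = -1.856 W/m²/K.
ΔT = −F/λ = −4.7/(-1.856) = 2.53 K.

2.53 K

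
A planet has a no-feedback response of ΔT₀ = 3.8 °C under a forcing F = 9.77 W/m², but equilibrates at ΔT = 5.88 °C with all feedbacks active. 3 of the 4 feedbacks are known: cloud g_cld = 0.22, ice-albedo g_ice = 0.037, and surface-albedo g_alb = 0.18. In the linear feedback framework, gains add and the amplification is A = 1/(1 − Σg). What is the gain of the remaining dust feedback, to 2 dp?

Amplification A = ΔT/ΔT₀ = 5.88/3.8 = 1.547.
Total gain g = 1 − 1/A = 1 − 1/1.547 = 0.3536.
Known gains sum to 0.22 + 0.037 + 0.18 = 0.437.
g_dust = 0.3536 − 0.437 = -0.08.

-0.08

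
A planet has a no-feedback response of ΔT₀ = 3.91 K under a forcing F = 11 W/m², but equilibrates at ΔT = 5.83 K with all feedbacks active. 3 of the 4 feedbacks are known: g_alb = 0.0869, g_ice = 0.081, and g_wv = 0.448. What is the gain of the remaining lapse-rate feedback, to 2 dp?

-0.29

Amplification A = ΔT/ΔT₀ = 5.83/3.91 = 1.491.
Total gain g = 1 − 1/A = 1 − 1/1.491 = 0.3293.
Known gains sum to 0.0869 + 0.081 + 0.448 = 0.6159.
g_lr = 0.3293 − 0.6159 = -0.29.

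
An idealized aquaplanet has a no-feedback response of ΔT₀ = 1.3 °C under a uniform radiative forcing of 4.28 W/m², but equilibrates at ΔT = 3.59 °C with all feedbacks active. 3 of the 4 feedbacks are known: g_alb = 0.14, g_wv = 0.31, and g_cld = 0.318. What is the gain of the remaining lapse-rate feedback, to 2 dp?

-0.13

Amplification A = ΔT/ΔT₀ = 3.59/1.3 = 2.762.
Total gain g = 1 − 1/A = 1 − 1/2.762 = 0.6379.
Known gains sum to 0.14 + 0.31 + 0.318 = 0.768.
g_lr = 0.6379 − 0.768 = -0.13.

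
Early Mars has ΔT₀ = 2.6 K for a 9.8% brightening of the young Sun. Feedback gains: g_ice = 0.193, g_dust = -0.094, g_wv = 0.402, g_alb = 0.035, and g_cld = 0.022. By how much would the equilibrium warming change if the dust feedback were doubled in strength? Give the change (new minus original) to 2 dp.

Original: g = 0.558, ΔT = 2.6/(1−0.558) = 5.8824 K.
With doubled dust: g' = 0.464, ΔT' = 2.6/(1−0.464) = 4.8507 K.
Change = 4.8507 − 5.8824 = -1.03 K.

-1.03 K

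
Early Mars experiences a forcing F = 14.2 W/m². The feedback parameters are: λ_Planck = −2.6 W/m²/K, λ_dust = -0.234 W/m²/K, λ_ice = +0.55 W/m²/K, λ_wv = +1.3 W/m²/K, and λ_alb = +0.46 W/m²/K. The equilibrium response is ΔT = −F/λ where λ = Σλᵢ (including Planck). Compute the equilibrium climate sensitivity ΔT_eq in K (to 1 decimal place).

27.1 K

Net feedback parameter λ = (−2.6) + (-0.234) + (+0.55) + (+1.3) + (+0.46) = -0.524 W/m²/K.
ΔT = −F/λ = −14.2/(-0.524) = 27.1 K.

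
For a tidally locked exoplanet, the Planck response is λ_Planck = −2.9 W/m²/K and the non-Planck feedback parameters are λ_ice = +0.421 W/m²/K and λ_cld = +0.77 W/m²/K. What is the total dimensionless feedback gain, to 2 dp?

Convert to gains: g_ice = 0.421/2.9 = 0.1452; g_cld = 0.77/2.9 = 0.2655.
Total gain g = 0.4107.

0.41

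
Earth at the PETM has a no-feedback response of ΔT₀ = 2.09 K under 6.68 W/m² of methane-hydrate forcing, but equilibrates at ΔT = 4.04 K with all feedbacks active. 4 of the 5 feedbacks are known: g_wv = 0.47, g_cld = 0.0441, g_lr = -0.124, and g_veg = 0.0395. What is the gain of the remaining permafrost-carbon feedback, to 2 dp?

0.05

Amplification A = ΔT/ΔT₀ = 4.04/2.09 = 1.933.
Total gain g = 1 − 1/A = 1 − 1/1.933 = 0.4827.
Known gains sum to 0.47 + 0.0441 − 0.124 + 0.0395 = 0.4296.
g_pf = 0.4827 − 0.4296 = 0.05.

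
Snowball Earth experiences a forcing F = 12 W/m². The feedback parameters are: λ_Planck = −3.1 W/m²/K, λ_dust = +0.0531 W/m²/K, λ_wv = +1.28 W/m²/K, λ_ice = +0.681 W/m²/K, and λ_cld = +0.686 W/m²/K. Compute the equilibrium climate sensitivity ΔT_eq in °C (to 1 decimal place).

Net feedback parameter λ = (−3.1) + (+0.0531) + (+1.28) + (+0.681) + (+0.686) = -0.3999 W/m²/K.
ΔT = −F/λ = −12/(-0.3999) = 30.0 °C.

30.0 °C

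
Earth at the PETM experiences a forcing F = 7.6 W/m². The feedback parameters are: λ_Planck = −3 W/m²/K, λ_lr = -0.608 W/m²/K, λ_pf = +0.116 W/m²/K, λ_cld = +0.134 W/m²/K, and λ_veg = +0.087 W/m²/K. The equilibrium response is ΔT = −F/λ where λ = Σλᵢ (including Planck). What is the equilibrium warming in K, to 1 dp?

2.3 K

Net feedback parameter λ = (−3) + (-0.608) + (+0.116) + (+0.134) + (+0.087) = -3.271 W/m²/K.
ΔT = −F/λ = −7.6/(-3.271) = 2.3 K.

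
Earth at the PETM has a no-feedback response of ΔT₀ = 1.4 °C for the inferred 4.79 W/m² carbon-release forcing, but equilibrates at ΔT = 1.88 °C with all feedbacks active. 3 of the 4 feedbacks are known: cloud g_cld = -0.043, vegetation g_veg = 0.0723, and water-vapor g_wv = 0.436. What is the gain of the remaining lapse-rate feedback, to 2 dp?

-0.21

Amplification A = ΔT/ΔT₀ = 1.88/1.4 = 1.343.
Total gain g = 1 − 1/A = 1 − 1/1.343 = 0.2554.
Known gains sum to -0.043 + 0.0723 + 0.436 = 0.4653.
g_lr = 0.2554 − 0.4653 = -0.21.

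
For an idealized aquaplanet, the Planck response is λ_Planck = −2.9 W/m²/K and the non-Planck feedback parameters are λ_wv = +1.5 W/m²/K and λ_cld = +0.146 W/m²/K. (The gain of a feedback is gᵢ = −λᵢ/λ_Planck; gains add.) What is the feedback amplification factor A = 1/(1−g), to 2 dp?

Convert to gains: g_wv = 1.5/2.9 = 0.5172; g_cld = 0.146/2.9 = 0.05034.
Total gain g = 0.56754.
A = 1/(1 − 0.56754) = 2.31.

2.31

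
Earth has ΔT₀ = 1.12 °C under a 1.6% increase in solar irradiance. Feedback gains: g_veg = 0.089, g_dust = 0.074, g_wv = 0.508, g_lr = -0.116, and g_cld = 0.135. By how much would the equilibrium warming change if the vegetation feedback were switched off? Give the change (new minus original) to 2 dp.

-0.81 °C

Original: g = 0.69, ΔT = 1.12/(1−0.69) = 3.6129 °C.
Without vegetation: g' = 0.601, ΔT' = 1.12/(1−0.601) = 2.8070 °C.
Change = 2.8070 − 3.6129 = -0.81 °C.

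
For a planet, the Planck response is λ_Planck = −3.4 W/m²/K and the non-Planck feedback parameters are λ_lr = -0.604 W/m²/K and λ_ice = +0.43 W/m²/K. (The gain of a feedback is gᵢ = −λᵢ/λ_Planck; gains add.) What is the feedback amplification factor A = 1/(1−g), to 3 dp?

0.951

Convert to gains: g_lr = -0.604/3.4 = -0.1776; g_ice = 0.43/3.4 = 0.1265.
Total gain g = -0.0511.
A = 1/(1 + 0.0511) = 0.951.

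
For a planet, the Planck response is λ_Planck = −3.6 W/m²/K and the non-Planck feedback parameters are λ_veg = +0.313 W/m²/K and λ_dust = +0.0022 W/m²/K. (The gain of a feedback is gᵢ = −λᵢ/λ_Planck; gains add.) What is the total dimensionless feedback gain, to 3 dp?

0.088

Convert to gains: g_veg = 0.313/3.6 = 0.08694; g_dust = 0.0022/3.6 = 0.000611.
Total gain g = 0.087551.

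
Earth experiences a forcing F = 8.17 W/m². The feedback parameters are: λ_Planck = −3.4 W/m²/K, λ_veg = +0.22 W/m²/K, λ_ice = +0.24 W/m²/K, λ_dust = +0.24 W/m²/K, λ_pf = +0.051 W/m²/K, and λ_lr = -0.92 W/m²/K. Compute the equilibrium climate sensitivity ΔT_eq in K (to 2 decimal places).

Net feedback parameter λ = (−3.4) + (+0.22) + (+0.24) + (+0.24) + (+0.051) + (-0.92) = -3.569 W/m²/K.
ΔT = −F/λ = −8.17/(-3.569) = 2.29 K.

2.29 K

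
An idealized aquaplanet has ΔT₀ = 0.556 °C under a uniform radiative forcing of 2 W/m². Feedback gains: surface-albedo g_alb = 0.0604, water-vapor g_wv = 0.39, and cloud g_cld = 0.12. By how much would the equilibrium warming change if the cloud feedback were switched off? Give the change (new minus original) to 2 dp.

-0.28 °C

Original: g = 0.5704, ΔT = 0.556/(1−0.5704) = 1.2942 °C.
Without cloud: g' = 0.4504, ΔT' = 0.556/(1−0.4504) = 1.0116 °C.
Change = 1.0116 − 1.2942 = -0.28 °C.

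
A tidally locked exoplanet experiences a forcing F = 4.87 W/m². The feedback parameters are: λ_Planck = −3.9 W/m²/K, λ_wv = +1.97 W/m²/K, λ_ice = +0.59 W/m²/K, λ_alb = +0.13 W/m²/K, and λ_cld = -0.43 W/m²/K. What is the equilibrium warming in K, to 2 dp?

2.97 K

Net feedback parameter λ = (−3.9) + (+1.97) + (+0.59) + (+0.13) + (-0.43) = -1.64 W/m²/K.
ΔT = −F/λ = −4.87/(-1.64) = 2.97 K.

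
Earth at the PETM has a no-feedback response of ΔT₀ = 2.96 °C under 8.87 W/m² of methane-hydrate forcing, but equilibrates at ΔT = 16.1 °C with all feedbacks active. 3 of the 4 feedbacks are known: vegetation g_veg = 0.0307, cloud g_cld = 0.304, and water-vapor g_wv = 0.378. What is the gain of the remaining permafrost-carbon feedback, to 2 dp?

0.10

Amplification A = ΔT/ΔT₀ = 16.1/2.96 = 5.439.
Total gain g = 1 − 1/A = 1 − 1/5.439 = 0.8161.
Known gains sum to 0.0307 + 0.304 + 0.378 = 0.7127.
g_pf = 0.8161 − 0.7127 = 0.10.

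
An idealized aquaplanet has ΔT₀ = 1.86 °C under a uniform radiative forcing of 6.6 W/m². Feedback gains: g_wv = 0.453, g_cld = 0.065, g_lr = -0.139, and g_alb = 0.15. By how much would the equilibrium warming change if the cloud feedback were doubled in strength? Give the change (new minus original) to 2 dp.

Original: g = 0.529, ΔT = 1.86/(1−0.529) = 3.9490 °C.
With doubled cloud: g' = 0.594, ΔT' = 1.86/(1−0.594) = 4.5813 °C.
Change = 4.5813 − 3.9490 = 0.63 °C.

0.63 °C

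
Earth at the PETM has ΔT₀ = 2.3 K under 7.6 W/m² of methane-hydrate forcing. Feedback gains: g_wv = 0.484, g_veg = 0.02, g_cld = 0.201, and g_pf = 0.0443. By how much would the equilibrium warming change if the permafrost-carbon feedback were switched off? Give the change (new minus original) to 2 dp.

-1.38 K

Original: g = 0.7493, ΔT = 2.3/(1−0.7493) = 9.1743 K.
Without permafrost-carbon: g' = 0.705, ΔT' = 2.3/(1−0.705) = 7.7966 K.
Change = 7.7966 − 9.1743 = -1.38 K.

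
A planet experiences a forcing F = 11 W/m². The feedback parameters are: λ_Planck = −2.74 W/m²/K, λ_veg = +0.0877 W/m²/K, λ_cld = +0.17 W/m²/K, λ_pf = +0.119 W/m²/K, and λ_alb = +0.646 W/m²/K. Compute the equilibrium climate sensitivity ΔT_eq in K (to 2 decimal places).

Net feedback parameter λ = (−2.74) + (+0.0877) + (+0.17) + (+0.119) + (+0.646) = -1.7173 W/m²/K.
ΔT = −F/λ = −11/(-1.7173) = 6.41 K.

6.41 K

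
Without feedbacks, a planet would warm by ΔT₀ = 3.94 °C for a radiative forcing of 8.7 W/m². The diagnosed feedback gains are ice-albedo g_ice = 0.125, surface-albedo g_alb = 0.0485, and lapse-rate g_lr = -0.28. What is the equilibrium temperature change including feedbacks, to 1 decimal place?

3.6 °C

Total gain g = 0.125 + 0.0485 − 0.28 = -0.1065.
Amplification A = 1/(1 + 0.1065) = 0.9038.
ΔT = 3.94 × 0.9038 = 3.6 °C.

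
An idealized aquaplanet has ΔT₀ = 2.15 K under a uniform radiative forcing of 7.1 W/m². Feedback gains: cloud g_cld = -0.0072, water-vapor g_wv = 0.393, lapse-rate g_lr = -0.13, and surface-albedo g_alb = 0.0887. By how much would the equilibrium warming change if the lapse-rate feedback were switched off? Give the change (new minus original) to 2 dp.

Original: g = 0.3445, ΔT = 2.15/(1−0.3445) = 3.2799 K.
Without lapse-rate: g' = 0.4745, ΔT' = 2.15/(1−0.4745) = 4.0913 K.
Change = 4.0913 − 3.2799 = 0.81 K.

0.81 K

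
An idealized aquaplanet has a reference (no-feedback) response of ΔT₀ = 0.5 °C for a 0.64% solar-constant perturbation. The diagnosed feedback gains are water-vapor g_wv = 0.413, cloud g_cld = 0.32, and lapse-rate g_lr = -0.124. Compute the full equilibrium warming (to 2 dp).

1.28 °C

Total gain g = 0.413 + 0.32 − 0.124 = 0.609.
Amplification A = 1/(1 − 0.609) = 2.558.
ΔT = 0.5 × 2.558 = 1.28 °C.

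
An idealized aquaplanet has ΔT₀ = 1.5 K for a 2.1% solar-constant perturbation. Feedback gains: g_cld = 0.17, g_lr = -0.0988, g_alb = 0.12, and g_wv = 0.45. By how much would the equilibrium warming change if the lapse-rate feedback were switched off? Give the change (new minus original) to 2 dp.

Original: g = 0.6412, ΔT = 1.5/(1−0.6412) = 4.1806 K.
Without lapse-rate: g' = 0.74, ΔT' = 1.5/(1−0.74) = 5.7692 K.
Change = 5.7692 − 4.1806 = 1.59 K.

1.59 K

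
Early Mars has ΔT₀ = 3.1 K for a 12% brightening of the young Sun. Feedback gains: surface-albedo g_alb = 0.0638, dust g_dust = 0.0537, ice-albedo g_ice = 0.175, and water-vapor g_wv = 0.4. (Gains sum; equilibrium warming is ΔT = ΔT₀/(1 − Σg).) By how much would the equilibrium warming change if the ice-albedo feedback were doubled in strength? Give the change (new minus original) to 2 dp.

Original: g = 0.6925, ΔT = 3.1/(1−0.6925) = 10.0813 K.
With doubled ice-albedo: g' = 0.8675, ΔT' = 3.1/(1−0.8675) = 23.3962 K.
Change = 23.3962 − 10.0813 = 13.31 K.

13.31 K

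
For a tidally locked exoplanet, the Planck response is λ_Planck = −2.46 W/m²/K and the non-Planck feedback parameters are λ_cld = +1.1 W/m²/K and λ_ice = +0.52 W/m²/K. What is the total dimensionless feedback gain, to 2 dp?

0.66

Convert to gains: g_cld = 1.1/2.46 = 0.4472; g_ice = 0.52/2.46 = 0.2114.
Total gain g = 0.6586.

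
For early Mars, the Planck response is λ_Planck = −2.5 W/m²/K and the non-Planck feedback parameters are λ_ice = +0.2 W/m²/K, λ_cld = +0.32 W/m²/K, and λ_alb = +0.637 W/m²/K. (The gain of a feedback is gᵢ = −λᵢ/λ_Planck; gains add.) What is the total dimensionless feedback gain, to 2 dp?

0.46

Convert to gains: g_ice = 0.2/2.5 = 0.08; g_cld = 0.32/2.5 = 0.128; g_alb = 0.637/2.5 = 0.2548.
Total gain g = 0.4628.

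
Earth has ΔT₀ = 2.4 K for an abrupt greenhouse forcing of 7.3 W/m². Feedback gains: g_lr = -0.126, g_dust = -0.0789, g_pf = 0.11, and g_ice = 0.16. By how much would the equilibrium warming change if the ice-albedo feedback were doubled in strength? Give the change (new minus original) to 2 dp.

Original: g = 0.0651, ΔT = 2.4/(1−0.0651) = 2.5671 K.
With doubled ice-albedo: g' = 0.2251, ΔT' = 2.4/(1−0.2251) = 3.0972 K.
Change = 3.0972 − 2.5671 = 0.53 K.

0.53 K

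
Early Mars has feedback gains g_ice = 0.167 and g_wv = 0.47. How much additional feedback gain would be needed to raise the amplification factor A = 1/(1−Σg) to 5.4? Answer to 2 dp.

Current total gain = 0.637.
Target gain for A = 5.4: g* = 1 − 1/5.4 = 0.8148.
Additional gain needed = 0.8148 − 0.637 = 0.18.

0.18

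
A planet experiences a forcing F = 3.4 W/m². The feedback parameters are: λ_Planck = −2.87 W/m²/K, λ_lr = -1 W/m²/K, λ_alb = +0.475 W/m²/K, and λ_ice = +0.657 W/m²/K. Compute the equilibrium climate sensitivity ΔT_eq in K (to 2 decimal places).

Net feedback parameter λ = (−2.87) + (-1) + (+0.475) + (+0.657) = -2.738 W/m²/K.
ΔT = −F/λ = −3.4/(-2.738) = 1.24 K.

1.24 K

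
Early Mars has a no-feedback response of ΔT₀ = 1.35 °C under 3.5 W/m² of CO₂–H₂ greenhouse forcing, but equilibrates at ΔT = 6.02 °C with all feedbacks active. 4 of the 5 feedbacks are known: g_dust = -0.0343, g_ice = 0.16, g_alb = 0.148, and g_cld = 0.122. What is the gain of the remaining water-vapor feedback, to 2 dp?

Amplification A = ΔT/ΔT₀ = 6.02/1.35 = 4.459.
Total gain g = 1 − 1/A = 1 − 1/4.459 = 0.7757.
Known gains sum to -0.0343 + 0.16 + 0.148 + 0.122 = 0.3957.
g_wv = 0.7757 − 0.3957 = 0.38.

0.38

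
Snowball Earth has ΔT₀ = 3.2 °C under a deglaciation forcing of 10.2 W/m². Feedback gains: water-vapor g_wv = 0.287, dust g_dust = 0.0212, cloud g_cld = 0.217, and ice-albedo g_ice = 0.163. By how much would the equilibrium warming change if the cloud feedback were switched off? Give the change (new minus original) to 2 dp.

Original: g = 0.6882, ΔT = 3.2/(1−0.6882) = 10.2630 °C.
Without cloud: g' = 0.4712, ΔT' = 3.2/(1−0.4712) = 6.0514 °C.
Change = 6.0514 − 10.2630 = -4.21 °C.

-4.21 °C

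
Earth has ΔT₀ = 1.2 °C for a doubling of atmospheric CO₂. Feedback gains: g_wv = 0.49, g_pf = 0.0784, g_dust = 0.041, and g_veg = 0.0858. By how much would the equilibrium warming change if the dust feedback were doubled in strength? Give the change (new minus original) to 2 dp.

Original: g = 0.6952, ΔT = 1.2/(1−0.6952) = 3.9370 °C.
With doubled dust: g' = 0.7362, ΔT' = 1.2/(1−0.7362) = 4.5489 °C.
Change = 4.5489 − 3.9370 = 0.61 °C.

0.61 °C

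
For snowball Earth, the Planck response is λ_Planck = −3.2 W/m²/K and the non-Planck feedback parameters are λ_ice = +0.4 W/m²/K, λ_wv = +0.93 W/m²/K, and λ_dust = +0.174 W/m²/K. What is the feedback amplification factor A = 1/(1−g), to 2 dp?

Convert to gains: g_ice = 0.4/3.2 = 0.125; g_wv = 0.93/3.2 = 0.2906; g_dust = 0.174/3.2 = 0.05437.
Total gain g = 0.46997.
A = 1/(1 − 0.46997) = 1.89.

1.89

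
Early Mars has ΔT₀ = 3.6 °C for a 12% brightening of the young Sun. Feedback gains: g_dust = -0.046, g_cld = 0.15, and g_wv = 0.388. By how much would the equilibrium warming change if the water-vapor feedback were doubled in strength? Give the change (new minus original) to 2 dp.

Original: g = 0.492, ΔT = 3.6/(1−0.492) = 7.0866 °C.
With doubled water-vapor: g' = 0.88, ΔT' = 3.6/(1−0.88) = 30.0000 °C.
Change = 30.0000 − 7.0866 = 22.91 °C.

22.91 °C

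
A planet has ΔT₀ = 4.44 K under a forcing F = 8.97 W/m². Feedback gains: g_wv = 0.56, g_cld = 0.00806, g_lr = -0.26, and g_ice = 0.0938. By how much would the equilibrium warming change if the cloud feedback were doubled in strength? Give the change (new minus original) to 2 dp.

0.10 K

Original: g = 0.40186, ΔT = 4.44/(1−0.40186) = 7.4230 K.
With doubled cloud: g' = 0.40992, ΔT' = 4.44/(1−0.40992) = 7.5244 K.
Change = 7.5244 − 7.4230 = 0.10 K.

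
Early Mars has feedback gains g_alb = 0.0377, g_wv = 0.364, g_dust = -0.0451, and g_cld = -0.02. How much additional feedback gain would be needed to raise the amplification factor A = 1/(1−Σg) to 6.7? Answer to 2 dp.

0.51

Current total gain = 0.3366.
Target gain for A = 6.7: g* = 1 − 1/6.7 = 0.8507.
Additional gain needed = 0.8507 − 0.3366 = 0.51.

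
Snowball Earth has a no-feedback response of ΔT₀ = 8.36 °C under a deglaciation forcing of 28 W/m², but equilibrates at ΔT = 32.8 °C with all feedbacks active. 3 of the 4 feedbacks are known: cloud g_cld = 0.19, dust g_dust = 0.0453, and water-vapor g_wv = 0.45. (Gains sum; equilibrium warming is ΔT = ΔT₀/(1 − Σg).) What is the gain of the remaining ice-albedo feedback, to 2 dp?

Amplification A = ΔT/ΔT₀ = 32.8/8.36 = 3.923.
Total gain g = 1 − 1/A = 1 − 1/3.923 = 0.7451.
Known gains sum to 0.19 + 0.0453 + 0.45 = 0.6853.
g_ice = 0.7451 − 0.6853 = 0.06.

0.06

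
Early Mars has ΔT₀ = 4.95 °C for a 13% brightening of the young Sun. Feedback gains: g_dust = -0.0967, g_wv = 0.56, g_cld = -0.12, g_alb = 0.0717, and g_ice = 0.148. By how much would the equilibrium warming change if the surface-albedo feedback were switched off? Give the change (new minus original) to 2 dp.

Original: g = 0.563, ΔT = 4.95/(1−0.563) = 11.3272 °C.
Without surface-albedo: g' = 0.4913, ΔT' = 4.95/(1−0.4913) = 9.7307 °C.
Change = 9.7307 − 11.3272 = -1.60 °C.

-1.60 °C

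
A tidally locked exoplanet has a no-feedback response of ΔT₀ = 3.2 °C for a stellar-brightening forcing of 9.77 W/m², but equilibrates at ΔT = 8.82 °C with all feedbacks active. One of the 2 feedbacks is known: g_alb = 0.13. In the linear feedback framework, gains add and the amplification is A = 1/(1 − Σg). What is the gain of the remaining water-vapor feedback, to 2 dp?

Amplification A = ΔT/ΔT₀ = 8.82/3.2 = 2.756.
Total gain g = 1 − 1/A = 1 − 1/2.756 = 0.6372.
The known gain is 0.13.
g_wv = 0.6372 − 0.13 = 0.51.

0.51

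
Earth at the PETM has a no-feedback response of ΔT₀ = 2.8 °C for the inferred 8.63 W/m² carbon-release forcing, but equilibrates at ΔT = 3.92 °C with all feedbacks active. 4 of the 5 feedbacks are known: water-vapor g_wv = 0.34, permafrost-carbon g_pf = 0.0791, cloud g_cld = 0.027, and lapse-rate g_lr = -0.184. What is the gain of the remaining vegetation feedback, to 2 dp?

Amplification A = ΔT/ΔT₀ = 3.92/2.8 = 1.4.
Total gain g = 1 − 1/A = 1 − 1/1.4 = 0.2857.
Known gains sum to 0.34 + 0.0791 + 0.027 − 0.184 = 0.2621.
g_veg = 0.2857 − 0.2621 = 0.02.

0.02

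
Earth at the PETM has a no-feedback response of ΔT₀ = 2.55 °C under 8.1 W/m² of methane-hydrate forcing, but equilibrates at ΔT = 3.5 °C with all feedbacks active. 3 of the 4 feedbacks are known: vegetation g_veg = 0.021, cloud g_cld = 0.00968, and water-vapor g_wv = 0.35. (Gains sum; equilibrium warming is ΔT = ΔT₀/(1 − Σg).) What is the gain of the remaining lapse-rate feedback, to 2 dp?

Amplification A = ΔT/ΔT₀ = 3.5/2.55 = 1.373.
Total gain g = 1 − 1/A = 1 − 1/1.373 = 0.2717.
Known gains sum to 0.021 + 0.00968 + 0.35 = 0.38068.
g_lr = 0.2717 − 0.38068 = -0.11.

-0.11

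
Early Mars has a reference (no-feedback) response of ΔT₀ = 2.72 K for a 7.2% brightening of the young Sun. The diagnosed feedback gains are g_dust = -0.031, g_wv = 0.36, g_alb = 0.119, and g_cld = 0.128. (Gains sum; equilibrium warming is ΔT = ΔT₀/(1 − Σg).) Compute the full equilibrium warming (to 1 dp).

Total gain g = -0.031 + 0.36 + 0.119 + 0.128 = 0.576.
Amplification A = 1/(1 − 0.576) = 2.358.
ΔT = 2.72 × 2.358 = 6.4 K.

6.4 K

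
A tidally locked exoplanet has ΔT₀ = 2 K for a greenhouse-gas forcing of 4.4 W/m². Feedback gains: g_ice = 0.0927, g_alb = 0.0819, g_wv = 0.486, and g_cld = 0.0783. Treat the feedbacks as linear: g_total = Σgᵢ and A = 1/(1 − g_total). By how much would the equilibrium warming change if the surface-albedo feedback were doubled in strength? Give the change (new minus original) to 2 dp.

Original: g = 0.7389, ΔT = 2/(1−0.7389) = 7.6599 K.
With doubled surface-albedo: g' = 0.8208, ΔT' = 2/(1−0.8208) = 11.1607 K.
Change = 11.1607 − 7.6599 = 3.50 K.

3.50 K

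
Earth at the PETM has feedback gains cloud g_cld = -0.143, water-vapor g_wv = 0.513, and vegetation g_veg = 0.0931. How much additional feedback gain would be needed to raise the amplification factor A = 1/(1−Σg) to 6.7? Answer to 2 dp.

0.39

Current total gain = 0.4631.
Target gain for A = 6.7: g* = 1 − 1/6.7 = 0.8507.
Additional gain needed = 0.8507 − 0.4631 = 0.39.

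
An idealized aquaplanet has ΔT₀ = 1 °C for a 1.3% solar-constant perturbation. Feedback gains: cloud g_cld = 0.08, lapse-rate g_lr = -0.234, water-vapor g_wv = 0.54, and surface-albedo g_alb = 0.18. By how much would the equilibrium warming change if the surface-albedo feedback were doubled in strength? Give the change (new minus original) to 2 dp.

1.63 °C

Original: g = 0.566, ΔT = 1/(1−0.566) = 2.3041 °C.
With doubled surface-albedo: g' = 0.746, ΔT' = 1/(1−0.746) = 3.9370 °C.
Change = 3.9370 − 2.3041 = 1.63 °C.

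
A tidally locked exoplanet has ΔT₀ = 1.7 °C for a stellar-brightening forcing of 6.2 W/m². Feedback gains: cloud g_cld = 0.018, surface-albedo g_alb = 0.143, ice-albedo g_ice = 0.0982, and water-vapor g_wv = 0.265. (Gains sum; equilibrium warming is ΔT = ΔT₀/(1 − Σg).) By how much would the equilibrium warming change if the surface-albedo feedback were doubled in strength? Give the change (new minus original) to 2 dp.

1.54 °C

Original: g = 0.5242, ΔT = 1.7/(1−0.5242) = 3.5729 °C.
With doubled surface-albedo: g' = 0.6672, ΔT' = 1.7/(1−0.6672) = 5.1082 °C.
Change = 5.1082 − 3.5729 = 1.54 °C.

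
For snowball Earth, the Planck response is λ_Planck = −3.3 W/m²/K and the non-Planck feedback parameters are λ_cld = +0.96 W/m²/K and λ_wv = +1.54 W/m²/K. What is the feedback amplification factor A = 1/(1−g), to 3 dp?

Convert to gains: g_cld = 0.96/3.3 = 0.2909; g_wv = 1.54/3.3 = 0.4667.
Total gain g = 0.7576.
A = 1/(1 − 0.7576) = 4.125.

4.125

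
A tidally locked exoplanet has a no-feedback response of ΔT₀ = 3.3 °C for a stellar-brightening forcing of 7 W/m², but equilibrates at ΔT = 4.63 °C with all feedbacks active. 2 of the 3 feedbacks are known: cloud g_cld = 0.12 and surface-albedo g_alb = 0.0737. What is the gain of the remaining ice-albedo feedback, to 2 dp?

Amplification A = ΔT/ΔT₀ = 4.63/3.3 = 1.403.
Total gain g = 1 − 1/A = 1 − 1/1.403 = 0.2872.
Known gains sum to 0.12 + 0.0737 = 0.1937.
g_ice = 0.2872 − 0.1937 = 0.09.

0.09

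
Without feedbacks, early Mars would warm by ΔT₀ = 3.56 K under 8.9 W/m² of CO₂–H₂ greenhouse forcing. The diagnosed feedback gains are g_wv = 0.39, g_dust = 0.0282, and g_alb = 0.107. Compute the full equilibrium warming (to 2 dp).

Total gain g = 0.39 + 0.0282 + 0.107 = 0.5252.
Amplification A = 1/(1 − 0.5252) = 2.106.
ΔT = 3.56 × 2.106 = 7.50 K.

7.50 K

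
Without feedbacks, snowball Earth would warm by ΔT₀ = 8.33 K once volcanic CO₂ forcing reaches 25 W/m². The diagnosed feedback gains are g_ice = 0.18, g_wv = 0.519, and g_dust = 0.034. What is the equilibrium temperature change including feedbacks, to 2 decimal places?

Total gain g = 0.18 + 0.519 + 0.034 = 0.733.
Amplification A = 1/(1 − 0.733) = 3.745.
ΔT = 8.33 × 3.745 = 31.20 K.

31.20 K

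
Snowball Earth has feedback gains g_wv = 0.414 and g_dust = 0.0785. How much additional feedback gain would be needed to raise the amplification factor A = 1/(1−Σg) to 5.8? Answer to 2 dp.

Current total gain = 0.4925.
Target gain for A = 5.8: g* = 1 − 1/5.8 = 0.8276.
Additional gain needed = 0.8276 − 0.4925 = 0.34.

0.34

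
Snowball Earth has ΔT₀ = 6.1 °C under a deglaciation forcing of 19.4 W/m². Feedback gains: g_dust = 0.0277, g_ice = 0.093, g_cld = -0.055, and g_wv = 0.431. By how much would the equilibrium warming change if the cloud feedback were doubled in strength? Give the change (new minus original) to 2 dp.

-1.19 °C

Original: g = 0.4967, ΔT = 6.1/(1−0.4967) = 12.1200 °C.
With doubled cloud: g' = 0.4417, ΔT' = 6.1/(1−0.4417) = 10.9260 °C.
Change = 10.9260 − 12.1200 = -1.19 °C.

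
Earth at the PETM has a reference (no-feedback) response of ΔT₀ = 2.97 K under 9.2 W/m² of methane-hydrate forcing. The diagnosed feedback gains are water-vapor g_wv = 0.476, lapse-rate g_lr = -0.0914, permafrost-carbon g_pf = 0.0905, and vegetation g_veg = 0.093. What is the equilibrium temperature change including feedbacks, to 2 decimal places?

6.88 K

Total gain g = 0.476 − 0.0914 + 0.0905 + 0.093 = 0.5681.
Amplification A = 1/(1 − 0.5681) = 2.315.
ΔT = 2.97 × 2.315 = 6.88 K.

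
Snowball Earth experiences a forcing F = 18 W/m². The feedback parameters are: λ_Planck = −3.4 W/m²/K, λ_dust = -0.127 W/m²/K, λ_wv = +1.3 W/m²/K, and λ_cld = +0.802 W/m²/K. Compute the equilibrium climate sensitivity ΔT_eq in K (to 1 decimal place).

12.6 K

Net feedback parameter λ = (−3.4) + (-0.127) + (+1.3) + (+0.802) = -1.425 W/m²/K.
ΔT = −F/λ = −18/(-1.425) = 12.6 K.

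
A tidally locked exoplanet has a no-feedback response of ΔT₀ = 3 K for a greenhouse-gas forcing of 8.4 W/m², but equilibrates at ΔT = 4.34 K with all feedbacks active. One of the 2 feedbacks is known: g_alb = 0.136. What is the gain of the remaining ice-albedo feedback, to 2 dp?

0.17

Amplification A = ΔT/ΔT₀ = 4.34/3 = 1.447.
Total gain g = 1 − 1/A = 1 − 1/1.447 = 0.3089.
The known gain is 0.136.
g_ice = 0.3089 − 0.136 = 0.17.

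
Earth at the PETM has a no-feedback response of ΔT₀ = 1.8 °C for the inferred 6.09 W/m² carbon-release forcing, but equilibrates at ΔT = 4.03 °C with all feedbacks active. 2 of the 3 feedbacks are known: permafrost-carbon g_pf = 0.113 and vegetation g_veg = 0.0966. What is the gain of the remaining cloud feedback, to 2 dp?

Amplification A = ΔT/ΔT₀ = 4.03/1.8 = 2.239.
Total gain g = 1 − 1/A = 1 − 1/2.239 = 0.5534.
Known gains sum to 0.113 + 0.0966 = 0.2096.
g_cld = 0.5534 − 0.2096 = 0.34.

0.34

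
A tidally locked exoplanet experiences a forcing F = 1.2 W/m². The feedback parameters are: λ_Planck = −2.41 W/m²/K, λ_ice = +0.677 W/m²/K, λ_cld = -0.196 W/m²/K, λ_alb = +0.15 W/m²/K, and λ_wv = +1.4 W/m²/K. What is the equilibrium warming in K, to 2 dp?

Net feedback parameter λ = (−2.41) + (+0.677) + (-0.196) + (+0.15) + (+1.4) = -0.379 W/m²/K.
ΔT = −F/λ = −1.2/(-0.379) = 3.17 K.

3.17 K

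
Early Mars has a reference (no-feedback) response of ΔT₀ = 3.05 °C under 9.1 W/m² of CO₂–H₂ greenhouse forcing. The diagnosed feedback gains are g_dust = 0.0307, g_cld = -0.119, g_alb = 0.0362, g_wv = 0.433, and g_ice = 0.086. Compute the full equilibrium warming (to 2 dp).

5.72 °C

Total gain g = 0.0307 − 0.119 + 0.0362 + 0.433 + 0.086 = 0.4669.
Amplification A = 1/(1 − 0.4669) = 1.876.
ΔT = 3.05 × 1.876 = 5.72 °C.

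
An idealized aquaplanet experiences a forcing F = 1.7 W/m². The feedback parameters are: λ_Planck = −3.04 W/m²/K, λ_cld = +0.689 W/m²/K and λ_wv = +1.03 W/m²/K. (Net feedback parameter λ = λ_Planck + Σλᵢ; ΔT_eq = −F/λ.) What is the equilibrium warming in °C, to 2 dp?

1.29 °C

Net feedback parameter λ = (−3.04) + (+0.689) + (+1.03) = -1.321 W/m²/K.
ΔT = −F/λ = −1.7/(-1.321) = 1.29 °C.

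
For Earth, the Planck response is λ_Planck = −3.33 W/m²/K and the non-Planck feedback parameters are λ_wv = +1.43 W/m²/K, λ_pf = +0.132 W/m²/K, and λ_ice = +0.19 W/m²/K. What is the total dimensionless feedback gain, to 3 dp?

Convert to gains: g_wv = 1.43/3.33 = 0.4294; g_pf = 0.132/3.33 = 0.03964; g_ice = 0.19/3.33 = 0.05706.
Total gain g = 0.5261.

0.526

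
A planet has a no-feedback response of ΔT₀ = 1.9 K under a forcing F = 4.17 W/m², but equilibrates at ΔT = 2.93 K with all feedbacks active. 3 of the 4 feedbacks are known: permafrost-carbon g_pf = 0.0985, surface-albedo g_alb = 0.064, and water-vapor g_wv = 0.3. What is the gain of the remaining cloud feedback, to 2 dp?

-0.11

Amplification A = ΔT/ΔT₀ = 2.93/1.9 = 1.542.
Total gain g = 1 − 1/A = 1 − 1/1.542 = 0.3515.
Known gains sum to 0.0985 + 0.064 + 0.3 = 0.4625.
g_cld = 0.3515 − 0.4625 = -0.11.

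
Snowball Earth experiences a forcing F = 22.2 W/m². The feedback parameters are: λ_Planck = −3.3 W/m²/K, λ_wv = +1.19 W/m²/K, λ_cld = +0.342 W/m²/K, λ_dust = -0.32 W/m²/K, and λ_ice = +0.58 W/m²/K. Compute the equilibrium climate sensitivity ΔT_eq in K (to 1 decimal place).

Net feedback parameter λ = (−3.3) + (+1.19) + (+0.342) + (-0.32) + (+0.58) = -1.508 W/m²/K.
ΔT = −F/λ = −22.2/(-1.508) = 14.7 K.

14.7 K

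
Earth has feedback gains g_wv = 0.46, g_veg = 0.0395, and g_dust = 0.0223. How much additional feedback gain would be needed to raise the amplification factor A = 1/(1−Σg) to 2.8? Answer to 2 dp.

Current total gain = 0.5218.
Target gain for A = 2.8: g* = 1 − 1/2.8 = 0.6429.
Additional gain needed = 0.6429 − 0.5218 = 0.12.

0.12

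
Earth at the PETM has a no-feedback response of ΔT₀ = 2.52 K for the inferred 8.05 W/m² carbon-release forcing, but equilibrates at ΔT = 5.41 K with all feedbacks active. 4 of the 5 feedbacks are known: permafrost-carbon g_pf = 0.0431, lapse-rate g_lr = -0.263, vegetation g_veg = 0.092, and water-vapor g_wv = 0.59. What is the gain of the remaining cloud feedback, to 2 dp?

Amplification A = ΔT/ΔT₀ = 5.41/2.52 = 2.147.
Total gain g = 1 − 1/A = 1 − 1/2.147 = 0.5342.
Known gains sum to 0.0431 − 0.263 + 0.092 + 0.59 = 0.4621.
g_cld = 0.5342 − 0.4621 = 0.07.

0.07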